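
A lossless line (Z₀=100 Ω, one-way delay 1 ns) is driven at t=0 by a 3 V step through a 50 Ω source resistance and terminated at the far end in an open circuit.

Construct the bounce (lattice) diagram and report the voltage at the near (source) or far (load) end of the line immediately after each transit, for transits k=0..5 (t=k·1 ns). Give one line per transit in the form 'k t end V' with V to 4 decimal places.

Γ_L=1.000000, Γ_S=-0.333333; launch V₁=3·100/150=2.000000
k=0 src: V=2.0000
k=1 load: inc=2.000000, refl=2.000000·1.000000=2.0000; V=0.000000+2.000000+2.000000=4.0000
k=2 src: inc=2.000000, refl=2.000000·-0.333333=-0.6667; V=2.000000+2.000000+-0.666667=3.3333
k=3 load: inc=-0.666667, refl=-0.666667·1.000000=-0.6667; V=4.000000+-0.666667+-0.666667=2.6667
k=4 src: inc=-0.666667, refl=-0.666667·-0.333333=0.2222; V=3.333333+-0.666667+0.222222=2.8889
k=5 load: inc=0.222222, refl=0.222222·1.000000=0.2222; V=2.666667+0.222222+0.222222=3.1111

0 0 source 2.0000
1 1 load 4.0000
2 2 source 3.3333
3 3 load 2.6667
4 4 source 2.8889
5 5 load 3.1111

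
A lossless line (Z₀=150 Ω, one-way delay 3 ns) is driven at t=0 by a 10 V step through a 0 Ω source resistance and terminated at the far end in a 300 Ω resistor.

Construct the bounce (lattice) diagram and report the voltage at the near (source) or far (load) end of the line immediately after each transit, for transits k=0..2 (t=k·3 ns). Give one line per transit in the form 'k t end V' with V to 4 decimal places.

Γ_L=0.333333, Γ_S=-1.000000; launch V₁=10·150/150=10.000000
k=0 src: V=10.0000
k=1 load: inc=10.000000, refl=10.000000·0.333333=3.3333; V=0.000000+10.000000+3.333333=13.3333
k=2 src: inc=3.333333, refl=3.333333·-1.000000=-3.3333; V=10.000000+3.333333+-3.333333=10.0000

0 0 source 10.0000
1 3 load 13.3333
2 6 source 10.0000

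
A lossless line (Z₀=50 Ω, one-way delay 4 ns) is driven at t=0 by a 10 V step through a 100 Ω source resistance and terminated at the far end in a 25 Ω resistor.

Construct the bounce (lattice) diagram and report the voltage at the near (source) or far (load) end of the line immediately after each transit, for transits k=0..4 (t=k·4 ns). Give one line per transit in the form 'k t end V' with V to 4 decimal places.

0 0 source 3.3333
1 4 load 2.2222
2 8 source 1.8519
3 12 load 1.9753
4 16 source 2.0165

Γ_L=-0.333333, Γ_S=0.333333; launch V₁=10·50/150=3.333333
k=0 src: V=3.3333
k=1 load: inc=3.333333, refl=3.333333·-0.333333=-1.1111; V=0.000000+3.333333+-1.111111=2.2222
k=2 src: inc=-1.111111, refl=-1.111111·0.333333=-0.3704; V=3.333333+-1.111111+-0.370370=1.8519
k=3 load: inc=-0.370370, refl=-0.370370·-0.333333=0.1235; V=2.222222+-0.370370+0.123457=1.9753
k=4 src: inc=0.123457, refl=0.123457·0.333333=0.0412; V=1.851852+0.123457+0.041152=2.0165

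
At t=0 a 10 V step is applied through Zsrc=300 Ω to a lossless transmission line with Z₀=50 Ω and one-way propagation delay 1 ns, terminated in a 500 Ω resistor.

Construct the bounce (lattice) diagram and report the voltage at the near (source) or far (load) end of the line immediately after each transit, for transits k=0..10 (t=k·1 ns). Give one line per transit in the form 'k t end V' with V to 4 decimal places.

Γ_L=0.818182, Γ_S=0.714286; launch V₁=10·50/350=1.428571
k=0 src: V=1.4286
k=1 load: inc=1.428571, refl=1.428571·0.818182=1.1688; V=0.000000+1.428571+1.168831=2.5974
k=2 src: inc=1.168831, refl=1.168831·0.714286=0.8349; V=1.428571+1.168831+0.834879=3.4323
k=3 load: inc=0.834879, refl=0.834879·0.818182=0.6831; V=2.597403+0.834879+0.683083=4.1154
k=4 src: inc=0.683083, refl=0.683083·0.714286=0.4879; V=3.432282+0.683083+0.487917=4.6033
k=5 load: inc=0.487917, refl=0.487917·0.818182=0.3992; V=4.115365+0.487917+0.399204=5.0025
k=6 src: inc=0.399204, refl=0.399204·0.714286=0.2851; V=4.603282+0.399204+0.285146=5.2876
k=7 load: inc=0.285146, refl=0.285146·0.818182=0.2333; V=5.002486+0.285146+0.233301=5.5209
k=8 src: inc=0.233301, refl=0.233301·0.714286=0.1666; V=5.287632+0.233301+0.166644=5.6876
k=9 load: inc=0.166644, refl=0.166644·0.818182=0.1363; V=5.520933+0.166644+0.136345=5.8239
k=10 src: inc=0.136345, refl=0.136345·0.714286=0.0974; V=5.687577+0.136345+0.097389=5.9213

0 0 source 1.4286
1 1 load 2.5974
2 2 source 3.4323
3 3 load 4.1154
4 4 source 4.6033
5 5 load 5.0025
6 6 source 5.2876
7 7 load 5.5209
8 8 source 5.6876
9 9 load 5.8239
10 10 source 5.9213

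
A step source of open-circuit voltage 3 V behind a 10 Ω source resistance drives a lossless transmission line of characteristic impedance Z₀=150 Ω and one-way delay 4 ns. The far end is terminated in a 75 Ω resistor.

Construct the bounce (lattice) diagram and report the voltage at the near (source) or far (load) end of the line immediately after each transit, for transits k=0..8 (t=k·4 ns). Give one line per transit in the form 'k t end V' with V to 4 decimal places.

Γ_L=-0.333333, Γ_S=-0.875000; launch V₁=3·150/160=2.812500
k=0 src: V=2.8125
k=1 load: inc=2.812500, refl=2.812500·-0.333333=-0.9375; V=0.000000+2.812500+-0.937500=1.8750
k=2 src: inc=-0.937500, refl=-0.937500·-0.875000=0.8203; V=2.812500+-0.937500+0.820312=2.6953
k=3 load: inc=0.820312, refl=0.820312·-0.333333=-0.2734; V=1.875000+0.820312+-0.273438=2.4219
k=4 src: inc=-0.273438, refl=-0.273438·-0.875000=0.2393; V=2.695312+-0.273438+0.239258=2.6611
k=5 load: inc=0.239258, refl=0.239258·-0.333333=-0.0798; V=2.421875+0.239258+-0.079753=2.5814
k=6 src: inc=-0.079753, refl=-0.079753·-0.875000=0.0698; V=2.661133+-0.079753+0.069784=2.6512
k=7 load: inc=0.069784, refl=0.069784·-0.333333=-0.0233; V=2.581380+0.069784+-0.023261=2.6279
k=8 src: inc=-0.023261, refl=-0.023261·-0.875000=0.0204; V=2.651164+-0.023261+0.020354=2.6483

0 0 source 2.8125
1 4 load 1.8750
2 8 source 2.6953
3 12 load 2.4219
4 16 source 2.6611
5 20 load 2.5814
6 24 source 2.6512
7 28 load 2.6279
8 32 source 2.6483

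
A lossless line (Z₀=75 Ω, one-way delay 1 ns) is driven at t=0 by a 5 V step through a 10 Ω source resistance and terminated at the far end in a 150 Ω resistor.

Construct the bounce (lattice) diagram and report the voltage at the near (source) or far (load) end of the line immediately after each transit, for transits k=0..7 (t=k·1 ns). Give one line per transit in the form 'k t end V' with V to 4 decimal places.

Γ_L=0.333333, Γ_S=-0.764706; launch V₁=5·75/85=4.411765
k=0 src: V=4.4118
k=1 load: inc=4.411765, refl=4.411765·0.333333=1.4706; V=0.000000+4.411765+1.470588=5.8824
k=2 src: inc=1.470588, refl=1.470588·-0.764706=-1.1246; V=4.411765+1.470588+-1.124567=4.7578
k=3 load: inc=-1.124567, refl=-1.124567·0.333333=-0.3749; V=5.882353+-1.124567+-0.374856=4.3829
k=4 src: inc=-0.374856, refl=-0.374856·-0.764706=0.2867; V=4.757785+-0.374856+0.286654=4.6696
k=5 load: inc=0.286654, refl=0.286654·0.333333=0.0956; V=4.382930+0.286654+0.095551=4.7651
k=6 src: inc=0.095551, refl=0.095551·-0.764706=-0.0731; V=4.669584+0.095551+-0.073069=4.6921
k=7 load: inc=-0.073069, refl=-0.073069·0.333333=-0.0244; V=4.765136+-0.073069+-0.024356=4.6677

0 0 source 4.4118
1 1 load 5.8824
2 2 source 4.7578
3 3 load 4.3829
4 4 source 4.6696
5 5 load 4.7651
6 6 source 4.6921
7 7 load 4.6677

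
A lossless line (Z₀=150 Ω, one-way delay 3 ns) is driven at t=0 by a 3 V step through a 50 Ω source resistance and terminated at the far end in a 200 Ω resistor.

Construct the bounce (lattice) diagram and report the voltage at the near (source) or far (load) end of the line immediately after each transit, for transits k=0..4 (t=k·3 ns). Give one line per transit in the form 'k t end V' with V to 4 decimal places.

Γ_L=0.142857, Γ_S=-0.500000; launch V₁=3·150/200=2.250000
k=0 src: V=2.2500
k=1 load: inc=2.250000, refl=2.250000·0.142857=0.3214; V=0.000000+2.250000+0.321429=2.5714
k=2 src: inc=0.321429, refl=0.321429·-0.500000=-0.1607; V=2.250000+0.321429+-0.160714=2.4107
k=3 load: inc=-0.160714, refl=-0.160714·0.142857=-0.0230; V=2.571429+-0.160714+-0.022959=2.3878
k=4 src: inc=-0.022959, refl=-0.022959·-0.500000=0.0115; V=2.410714+-0.022959+0.011480=2.3992

0 0 source 2.2500
1 3 load 2.5714
2 6 source 2.4107
3 9 load 2.3878
4 12 source 2.3992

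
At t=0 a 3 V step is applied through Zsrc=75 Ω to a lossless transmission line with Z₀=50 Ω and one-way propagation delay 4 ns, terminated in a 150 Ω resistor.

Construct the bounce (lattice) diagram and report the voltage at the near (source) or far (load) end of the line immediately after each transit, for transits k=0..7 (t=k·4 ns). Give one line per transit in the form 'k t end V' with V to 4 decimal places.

0 0 source 1.2000
1 4 load 1.8000
2 8 source 1.9200
3 12 load 1.9800
4 16 source 1.9920
5 20 load 1.9980
6 24 source 1.9992
7 28 load 1.9998

Γ_L=0.500000, Γ_S=0.200000; launch V₁=3·50/125=1.200000
k=0 src: V=1.2000
k=1 load: inc=1.200000, refl=1.200000·0.500000=0.6000; V=0.000000+1.200000+0.600000=1.8000
k=2 src: inc=0.600000, refl=0.600000·0.200000=0.1200; V=1.200000+0.600000+0.120000=1.9200
k=3 load: inc=0.120000, refl=0.120000·0.500000=0.0600; V=1.800000+0.120000+0.060000=1.9800
k=4 src: inc=0.060000, refl=0.060000·0.200000=0.0120; V=1.920000+0.060000+0.012000=1.9920
k=5 load: inc=0.012000, refl=0.012000·0.500000=0.0060; V=1.980000+0.012000+0.006000=1.9980
k=6 src: inc=0.006000, refl=0.006000·0.200000=0.0012; V=1.992000+0.006000+0.001200=1.9992
k=7 load: inc=0.001200, refl=0.001200·0.500000=0.0006; V=1.998000+0.001200+0.000600=1.9998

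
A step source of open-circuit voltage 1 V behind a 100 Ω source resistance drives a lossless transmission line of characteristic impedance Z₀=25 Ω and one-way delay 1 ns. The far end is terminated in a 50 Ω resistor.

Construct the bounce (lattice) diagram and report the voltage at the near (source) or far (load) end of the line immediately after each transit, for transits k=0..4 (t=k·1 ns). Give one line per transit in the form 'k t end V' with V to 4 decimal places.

0 0 source 0.2000
1 1 load 0.2667
2 2 source 0.3067
3 3 load 0.3200
4 4 source 0.3280

Γ_L=0.333333, Γ_S=0.600000; launch V₁=1·25/125=0.200000
k=0 src: V=0.2000
k=1 load: inc=0.200000, refl=0.200000·0.333333=0.0667; V=0.000000+0.200000+0.066667=0.2667
k=2 src: inc=0.066667, refl=0.066667·0.600000=0.0400; V=0.200000+0.066667+0.040000=0.3067
k=3 load: inc=0.040000, refl=0.040000·0.333333=0.0133; V=0.266667+0.040000+0.013333=0.3200
k=4 src: inc=0.013333, refl=0.013333·0.600000=0.0080; V=0.306667+0.013333+0.008000=0.3280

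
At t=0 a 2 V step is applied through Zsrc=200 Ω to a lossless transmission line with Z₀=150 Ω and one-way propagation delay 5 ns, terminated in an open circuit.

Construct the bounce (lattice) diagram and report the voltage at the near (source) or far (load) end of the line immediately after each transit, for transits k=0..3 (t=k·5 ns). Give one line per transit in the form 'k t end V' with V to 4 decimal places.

0 0 source 0.8571
1 5 load 1.7143
2 10 source 1.8367
3 15 load 1.9592

Γ_L=1.000000, Γ_S=0.142857; launch V₁=2·150/350=0.857143
k=0 src: V=0.8571
k=1 load: inc=0.857143, refl=0.857143·1.000000=0.8571; V=0.000000+0.857143+0.857143=1.7143
k=2 src: inc=0.857143, refl=0.857143·0.142857=0.1224; V=0.857143+0.857143+0.122449=1.8367
k=3 load: inc=0.122449, refl=0.122449·1.000000=0.1224; V=1.714286+0.122449+0.122449=1.9592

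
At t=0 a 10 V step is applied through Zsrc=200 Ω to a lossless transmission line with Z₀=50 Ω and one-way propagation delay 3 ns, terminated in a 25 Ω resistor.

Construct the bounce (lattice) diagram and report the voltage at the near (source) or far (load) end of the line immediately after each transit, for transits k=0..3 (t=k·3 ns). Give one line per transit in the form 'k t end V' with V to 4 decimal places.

Γ_L=-0.333333, Γ_S=0.600000; launch V₁=10·50/250=2.000000
k=0 src: V=2.0000
k=1 load: inc=2.000000, refl=2.000000·-0.333333=-0.6667; V=0.000000+2.000000+-0.666667=1.3333
k=2 src: inc=-0.666667, refl=-0.666667·0.600000=-0.4000; V=2.000000+-0.666667+-0.400000=0.9333
k=3 load: inc=-0.400000, refl=-0.400000·-0.333333=0.1333; V=1.333333+-0.400000+0.133333=1.0667

0 0 source 2.0000
1 3 load 1.3333
2 6 source 0.9333
3 9 load 1.0667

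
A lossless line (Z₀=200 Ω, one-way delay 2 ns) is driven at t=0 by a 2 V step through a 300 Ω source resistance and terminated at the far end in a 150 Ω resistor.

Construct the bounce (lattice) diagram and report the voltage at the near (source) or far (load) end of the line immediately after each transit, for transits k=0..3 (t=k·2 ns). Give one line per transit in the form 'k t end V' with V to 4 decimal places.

0 0 source 0.8000
1 2 load 0.6857
2 4 source 0.6629
3 6 load 0.6661

Γ_L=-0.142857, Γ_S=0.200000; launch V₁=2·200/500=0.800000
k=0 src: V=0.8000
k=1 load: inc=0.800000, refl=0.800000·-0.142857=-0.1143; V=0.000000+0.800000+-0.114286=0.6857
k=2 src: inc=-0.114286, refl=-0.114286·0.200000=-0.0229; V=0.800000+-0.114286+-0.022857=0.6629
k=3 load: inc=-0.022857, refl=-0.022857·-0.142857=0.0033; V=0.685714+-0.022857+0.003265=0.6661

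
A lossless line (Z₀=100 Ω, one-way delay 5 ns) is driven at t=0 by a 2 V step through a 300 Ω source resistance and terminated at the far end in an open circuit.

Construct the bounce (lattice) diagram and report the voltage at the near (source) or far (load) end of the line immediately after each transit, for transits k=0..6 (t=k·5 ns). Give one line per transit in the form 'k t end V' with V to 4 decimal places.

Γ_L=1.000000, Γ_S=0.500000; launch V₁=2·100/400=0.500000
k=0 src: V=0.5000
k=1 load: inc=0.500000, refl=0.500000·1.000000=0.5000; V=0.000000+0.500000+0.500000=1.0000
k=2 src: inc=0.500000, refl=0.500000·0.500000=0.2500; V=0.500000+0.500000+0.250000=1.2500
k=3 load: inc=0.250000, refl=0.250000·1.000000=0.2500; V=1.000000+0.250000+0.250000=1.5000
k=4 src: inc=0.250000, refl=0.250000·0.500000=0.1250; V=1.250000+0.250000+0.125000=1.6250
k=5 load: inc=0.125000, refl=0.125000·1.000000=0.1250; V=1.500000+0.125000+0.125000=1.7500
k=6 src: inc=0.125000, refl=0.125000·0.500000=0.0625; V=1.625000+0.125000+0.062500=1.8125

0 0 source 0.5000
1 5 load 1.0000
2 10 source 1.2500
3 15 load 1.5000
4 20 source 1.6250
5 25 load 1.7500
6 30 source 1.8125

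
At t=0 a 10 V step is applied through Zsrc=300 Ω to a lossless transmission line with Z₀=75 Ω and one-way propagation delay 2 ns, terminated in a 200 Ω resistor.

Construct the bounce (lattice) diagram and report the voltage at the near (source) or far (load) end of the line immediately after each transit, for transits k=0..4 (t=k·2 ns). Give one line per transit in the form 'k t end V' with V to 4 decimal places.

0 0 source 2.0000
1 2 load 2.9091
2 4 source 3.4545
3 6 load 3.7025
4 8 source 3.8512

Γ_L=0.454545, Γ_S=0.600000; launch V₁=10·75/375=2.000000
k=0 src: V=2.0000
k=1 load: inc=2.000000, refl=2.000000·0.454545=0.9091; V=0.000000+2.000000+0.909091=2.9091
k=2 src: inc=0.909091, refl=0.909091·0.600000=0.5455; V=2.000000+0.909091+0.545455=3.4545
k=3 load: inc=0.545455, refl=0.545455·0.454545=0.2479; V=2.909091+0.545455+0.247934=3.7025
k=4 src: inc=0.247934, refl=0.247934·0.600000=0.1488; V=3.454545+0.247934+0.148760=3.8512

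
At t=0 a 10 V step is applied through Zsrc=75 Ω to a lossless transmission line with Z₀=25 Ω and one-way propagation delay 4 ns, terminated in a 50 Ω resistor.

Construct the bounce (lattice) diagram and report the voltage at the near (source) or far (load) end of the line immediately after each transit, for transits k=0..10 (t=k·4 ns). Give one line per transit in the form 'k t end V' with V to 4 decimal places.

0 0 source 2.5000
1 4 load 3.3333
2 8 source 3.7500
3 12 load 3.8889
4 16 source 3.9583
5 20 load 3.9815
6 24 source 3.9931
7 28 load 3.9969
8 32 source 3.9988
9 36 load 3.9995
10 40 source 3.9998

Γ_L=0.333333, Γ_S=0.500000; launch V₁=10·25/100=2.500000
k=0 src: V=2.5000
k=1 load: inc=2.500000, refl=2.500000·0.333333=0.8333; V=0.000000+2.500000+0.833333=3.3333
k=2 src: inc=0.833333, refl=0.833333·0.500000=0.4167; V=2.500000+0.833333+0.416667=3.7500
k=3 load: inc=0.416667, refl=0.416667·0.333333=0.1389; V=3.333333+0.416667+0.138889=3.8889
k=4 src: inc=0.138889, refl=0.138889·0.500000=0.0694; V=3.750000+0.138889+0.069444=3.9583
k=5 load: inc=0.069444, refl=0.069444·0.333333=0.0231; V=3.888889+0.069444+0.023148=3.9815
k=6 src: inc=0.023148, refl=0.023148·0.500000=0.0116; V=3.958333+0.023148+0.011574=3.9931
k=7 load: inc=0.011574, refl=0.011574·0.333333=0.0039; V=3.981481+0.011574+0.003858=3.9969
k=8 src: inc=0.003858, refl=0.003858·0.500000=0.0019; V=3.993056+0.003858+0.001929=3.9988
k=9 load: inc=0.001929, refl=0.001929·0.333333=0.0006; V=3.996914+0.001929+0.000643=3.9995
k=10 src: inc=0.000643, refl=0.000643·0.500000=0.0003; V=3.998843+0.000643+0.000322=3.9998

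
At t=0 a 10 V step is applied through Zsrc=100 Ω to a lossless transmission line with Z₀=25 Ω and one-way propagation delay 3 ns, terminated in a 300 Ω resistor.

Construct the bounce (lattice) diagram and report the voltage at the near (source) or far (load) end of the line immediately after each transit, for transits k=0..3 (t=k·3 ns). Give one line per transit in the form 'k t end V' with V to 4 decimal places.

0 0 source 2.0000
1 3 load 3.6923
2 6 source 4.7077
3 9 load 5.5669

Γ_L=0.846154, Γ_S=0.600000; launch V₁=10·25/125=2.000000
k=0 src: V=2.0000
k=1 load: inc=2.000000, refl=2.000000·0.846154=1.6923; V=0.000000+2.000000+1.692308=3.6923
k=2 src: inc=1.692308, refl=1.692308·0.600000=1.0154; V=2.000000+1.692308+1.015385=4.7077
k=3 load: inc=1.015385, refl=1.015385·0.846154=0.8592; V=3.692308+1.015385+0.859172=5.5669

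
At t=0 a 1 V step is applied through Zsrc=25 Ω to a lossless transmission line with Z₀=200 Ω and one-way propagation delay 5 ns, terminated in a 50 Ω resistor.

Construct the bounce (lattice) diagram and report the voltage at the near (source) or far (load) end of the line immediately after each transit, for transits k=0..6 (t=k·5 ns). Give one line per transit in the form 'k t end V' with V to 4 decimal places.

Γ_L=-0.600000, Γ_S=-0.777778; launch V₁=1·200/225=0.888889
k=0 src: V=0.8889
k=1 load: inc=0.888889, refl=0.888889·-0.600000=-0.5333; V=0.000000+0.888889+-0.533333=0.3556
k=2 src: inc=-0.533333, refl=-0.533333·-0.777778=0.4148; V=0.888889+-0.533333+0.414815=0.7704
k=3 load: inc=0.414815, refl=0.414815·-0.600000=-0.2489; V=0.355556+0.414815+-0.248889=0.5215
k=4 src: inc=-0.248889, refl=-0.248889·-0.777778=0.1936; V=0.770370+-0.248889+0.193580=0.7151
k=5 load: inc=0.193580, refl=0.193580·-0.600000=-0.1161; V=0.521481+0.193580+-0.116148=0.5989
k=6 src: inc=-0.116148, refl=-0.116148·-0.777778=0.0903; V=0.715062+-0.116148+0.090337=0.6893

0 0 source 0.8889
1 5 load 0.3556
2 10 source 0.7704
3 15 load 0.5215
4 20 source 0.7151
5 25 load 0.5989
6 30 source 0.6893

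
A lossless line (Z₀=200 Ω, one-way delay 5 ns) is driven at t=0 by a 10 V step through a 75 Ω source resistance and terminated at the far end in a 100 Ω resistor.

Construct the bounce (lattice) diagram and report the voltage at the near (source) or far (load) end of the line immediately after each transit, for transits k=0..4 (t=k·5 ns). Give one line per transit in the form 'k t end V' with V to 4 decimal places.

0 0 source 7.2727
1 5 load 4.8485
2 10 source 5.9504
3 15 load 5.5831
4 20 source 5.7501

Γ_L=-0.333333, Γ_S=-0.454545; launch V₁=10·200/275=7.272727
k=0 src: V=7.2727
k=1 load: inc=7.272727, refl=7.272727·-0.333333=-2.4242; V=0.000000+7.272727+-2.424242=4.8485
k=2 src: inc=-2.424242, refl=-2.424242·-0.454545=1.1019; V=7.272727+-2.424242+1.101928=5.9504
k=3 load: inc=1.101928, refl=1.101928·-0.333333=-0.3673; V=4.848485+1.101928+-0.367309=5.5831
k=4 src: inc=-0.367309, refl=-0.367309·-0.454545=0.1670; V=5.950413+-0.367309+0.166959=5.7501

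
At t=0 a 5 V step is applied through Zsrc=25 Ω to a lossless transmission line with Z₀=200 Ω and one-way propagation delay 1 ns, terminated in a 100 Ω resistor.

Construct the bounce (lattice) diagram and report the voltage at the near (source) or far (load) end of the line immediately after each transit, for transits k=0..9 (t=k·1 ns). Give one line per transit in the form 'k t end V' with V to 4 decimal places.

0 0 source 4.4444
1 1 load 2.9630
2 2 source 4.1152
3 3 load 3.7311
4 4 source 4.0299
5 5 load 3.9303
6 6 source 4.0077
7 7 load 3.9819
8 8 source 4.0020
9 9 load 3.9953

Γ_L=-0.333333, Γ_S=-0.777778; launch V₁=5·200/225=4.444444
k=0 src: V=4.4444
k=1 load: inc=4.444444, refl=4.444444·-0.333333=-1.4815; V=0.000000+4.444444+-1.481481=2.9630
k=2 src: inc=-1.481481, refl=-1.481481·-0.777778=1.1523; V=4.444444+-1.481481+1.152263=4.1152
k=3 load: inc=1.152263, refl=1.152263·-0.333333=-0.3841; V=2.962963+1.152263+-0.384088=3.7311
k=4 src: inc=-0.384088, refl=-0.384088·-0.777778=0.2987; V=4.115226+-0.384088+0.298735=4.0299
k=5 load: inc=0.298735, refl=0.298735·-0.333333=-0.0996; V=3.731139+0.298735+-0.099578=3.9303
k=6 src: inc=-0.099578, refl=-0.099578·-0.777778=0.0774; V=4.029873+-0.099578+0.077450=4.0077
k=7 load: inc=0.077450, refl=0.077450·-0.333333=-0.0258; V=3.930295+0.077450+-0.025817=3.9819
k=8 src: inc=-0.025817, refl=-0.025817·-0.777778=0.0201; V=4.007745+-0.025817+0.020080=4.0020
k=9 load: inc=0.020080, refl=0.020080·-0.333333=-0.0067; V=3.981928+0.020080+-0.006693=3.9953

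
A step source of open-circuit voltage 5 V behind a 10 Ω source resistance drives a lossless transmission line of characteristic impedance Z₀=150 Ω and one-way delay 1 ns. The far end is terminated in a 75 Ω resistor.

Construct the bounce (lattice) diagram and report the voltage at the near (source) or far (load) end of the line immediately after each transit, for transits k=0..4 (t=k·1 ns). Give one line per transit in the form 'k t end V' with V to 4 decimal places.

0 0 source 4.6875
1 1 load 3.1250
2 2 source 4.4922
3 3 load 4.0365
4 4 source 4.4352

Γ_L=-0.333333, Γ_S=-0.875000; launch V₁=5·150/160=4.687500
k=0 src: V=4.6875
k=1 load: inc=4.687500, refl=4.687500·-0.333333=-1.5625; V=0.000000+4.687500+-1.562500=3.1250
k=2 src: inc=-1.562500, refl=-1.562500·-0.875000=1.3672; V=4.687500+-1.562500+1.367188=4.4922
k=3 load: inc=1.367188, refl=1.367188·-0.333333=-0.4557; V=3.125000+1.367188+-0.455729=4.0365
k=4 src: inc=-0.455729, refl=-0.455729·-0.875000=0.3988; V=4.492188+-0.455729+0.398763=4.4352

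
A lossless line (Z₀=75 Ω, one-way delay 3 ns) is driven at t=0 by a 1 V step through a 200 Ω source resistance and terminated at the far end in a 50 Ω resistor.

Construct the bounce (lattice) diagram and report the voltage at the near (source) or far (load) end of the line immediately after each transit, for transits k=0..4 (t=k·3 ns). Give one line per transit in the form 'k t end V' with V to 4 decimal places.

0 0 source 0.2727
1 3 load 0.2182
2 6 source 0.1934
3 9 load 0.1983
4 12 source 0.2006

Γ_L=-0.200000, Γ_S=0.454545; launch V₁=1·75/275=0.272727
k=0 src: V=0.2727
k=1 load: inc=0.272727, refl=0.272727·-0.200000=-0.0545; V=0.000000+0.272727+-0.054545=0.2182
k=2 src: inc=-0.054545, refl=-0.054545·0.454545=-0.0248; V=0.272727+-0.054545+-0.024793=0.1934
k=3 load: inc=-0.024793, refl=-0.024793·-0.200000=0.0050; V=0.218182+-0.024793+0.004959=0.1983
k=4 src: inc=0.004959, refl=0.004959·0.454545=0.0023; V=0.193388+0.004959+0.002254=0.2006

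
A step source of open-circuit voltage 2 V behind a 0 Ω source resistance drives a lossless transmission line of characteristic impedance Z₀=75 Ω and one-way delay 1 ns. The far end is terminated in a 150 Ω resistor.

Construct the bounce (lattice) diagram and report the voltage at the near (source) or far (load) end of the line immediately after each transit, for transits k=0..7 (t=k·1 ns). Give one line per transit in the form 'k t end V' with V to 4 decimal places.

Γ_L=0.333333, Γ_S=-1.000000; launch V₁=2·75/75=2.000000
k=0 src: V=2.0000
k=1 load: inc=2.000000, refl=2.000000·0.333333=0.6667; V=0.000000+2.000000+0.666667=2.6667
k=2 src: inc=0.666667, refl=0.666667·-1.000000=-0.6667; V=2.000000+0.666667+-0.666667=2.0000
k=3 load: inc=-0.666667, refl=-0.666667·0.333333=-0.2222; V=2.666667+-0.666667+-0.222222=1.7778
k=4 src: inc=-0.222222, refl=-0.222222·-1.000000=0.2222; V=2.000000+-0.222222+0.222222=2.0000
k=5 load: inc=0.222222, refl=0.222222·0.333333=0.0741; V=1.777778+0.222222+0.074074=2.0741
k=6 src: inc=0.074074, refl=0.074074·-1.000000=-0.0741; V=2.000000+0.074074+-0.074074=2.0000
k=7 load: inc=-0.074074, refl=-0.074074·0.333333=-0.0247; V=2.074074+-0.074074+-0.024691=1.9753

0 0 source 2.0000
1 1 load 2.6667
2 2 source 2.0000
3 3 load 1.7778
4 4 source 2.0000
5 5 load 2.0741
6 6 source 2.0000
7 7 load 1.9753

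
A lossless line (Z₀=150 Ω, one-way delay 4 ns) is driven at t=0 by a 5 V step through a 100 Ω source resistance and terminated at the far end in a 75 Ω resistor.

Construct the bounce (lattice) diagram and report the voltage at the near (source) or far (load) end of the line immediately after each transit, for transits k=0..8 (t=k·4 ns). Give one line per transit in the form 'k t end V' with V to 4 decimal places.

0 0 source 3.0000
1 4 load 2.0000
2 8 source 2.2000
3 12 load 2.1333
4 16 source 2.1467
5 20 load 2.1422
6 24 source 2.1431
7 28 load 2.1428
8 32 source 2.1429

Γ_L=-0.333333, Γ_S=-0.200000; launch V₁=5·150/250=3.000000
k=0 src: V=3.0000
k=1 load: inc=3.000000, refl=3.000000·-0.333333=-1.0000; V=0.000000+3.000000+-1.000000=2.0000
k=2 src: inc=-1.000000, refl=-1.000000·-0.200000=0.2000; V=3.000000+-1.000000+0.200000=2.2000
k=3 load: inc=0.200000, refl=0.200000·-0.333333=-0.0667; V=2.000000+0.200000+-0.066667=2.1333
k=4 src: inc=-0.066667, refl=-0.066667·-0.200000=0.0133; V=2.200000+-0.066667+0.013333=2.1467
k=5 load: inc=0.013333, refl=0.013333·-0.333333=-0.0044; V=2.133333+0.013333+-0.004444=2.1422
k=6 src: inc=-0.004444, refl=-0.004444·-0.200000=0.0009; V=2.146667+-0.004444+0.000889=2.1431
k=7 load: inc=0.000889, refl=0.000889·-0.333333=-0.0003; V=2.142222+0.000889+-0.000296=2.1428
k=8 src: inc=-0.000296, refl=-0.000296·-0.200000=0.0001; V=2.143111+-0.000296+0.000059=2.1429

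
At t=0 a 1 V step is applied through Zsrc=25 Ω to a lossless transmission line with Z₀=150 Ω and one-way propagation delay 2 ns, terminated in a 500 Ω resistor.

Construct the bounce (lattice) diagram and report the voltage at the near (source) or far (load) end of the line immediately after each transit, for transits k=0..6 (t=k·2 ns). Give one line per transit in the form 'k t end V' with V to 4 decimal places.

0 0 source 0.8571
1 2 load 1.3187
2 4 source 0.9890
3 6 load 0.8115
4 8 source 0.9383
5 10 load 1.0066
6 12 source 0.9578

Γ_L=0.538462, Γ_S=-0.714286; launch V₁=1·150/175=0.857143
k=0 src: V=0.8571
k=1 load: inc=0.857143, refl=0.857143·0.538462=0.4615; V=0.000000+0.857143+0.461538=1.3187
k=2 src: inc=0.461538, refl=0.461538·-0.714286=-0.3297; V=0.857143+0.461538+-0.329670=0.9890
k=3 load: inc=-0.329670, refl=-0.329670·0.538462=-0.1775; V=1.318681+-0.329670+-0.177515=0.8115
k=4 src: inc=-0.177515, refl=-0.177515·-0.714286=0.1268; V=0.989011+-0.177515+0.126796=0.9383
k=5 load: inc=0.126796, refl=0.126796·0.538462=0.0683; V=0.811496+0.126796+0.068275=1.0066
k=6 src: inc=0.068275, refl=0.068275·-0.714286=-0.0488; V=0.938292+0.068275+-0.048768=0.9578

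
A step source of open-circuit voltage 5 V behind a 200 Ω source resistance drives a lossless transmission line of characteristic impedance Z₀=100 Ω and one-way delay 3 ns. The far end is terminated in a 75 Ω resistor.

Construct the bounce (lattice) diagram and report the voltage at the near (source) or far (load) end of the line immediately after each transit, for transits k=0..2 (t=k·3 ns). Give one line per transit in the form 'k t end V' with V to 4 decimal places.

Γ_L=-0.142857, Γ_S=0.333333; launch V₁=5·100/300=1.666667
k=0 src: V=1.6667
k=1 load: inc=1.666667, refl=1.666667·-0.142857=-0.2381; V=0.000000+1.666667+-0.238095=1.4286
k=2 src: inc=-0.238095, refl=-0.238095·0.333333=-0.0794; V=1.666667+-0.238095+-0.079365=1.3492

0 0 source 1.6667
1 3 load 1.4286
2 6 source 1.3492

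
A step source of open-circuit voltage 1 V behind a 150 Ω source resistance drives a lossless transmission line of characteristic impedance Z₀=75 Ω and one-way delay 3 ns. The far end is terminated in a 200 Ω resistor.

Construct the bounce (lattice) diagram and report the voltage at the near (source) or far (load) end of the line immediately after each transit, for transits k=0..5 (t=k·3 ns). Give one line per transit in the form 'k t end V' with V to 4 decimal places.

Γ_L=0.454545, Γ_S=0.333333; launch V₁=1·75/225=0.333333
k=0 src: V=0.3333
k=1 load: inc=0.333333, refl=0.333333·0.454545=0.1515; V=0.000000+0.333333+0.151515=0.4848
k=2 src: inc=0.151515, refl=0.151515·0.333333=0.0505; V=0.333333+0.151515+0.050505=0.5354
k=3 load: inc=0.050505, refl=0.050505·0.454545=0.0230; V=0.484848+0.050505+0.022957=0.5583
k=4 src: inc=0.022957, refl=0.022957·0.333333=0.0077; V=0.535354+0.022957+0.007652=0.5660
k=5 load: inc=0.007652, refl=0.007652·0.454545=0.0035; V=0.558310+0.007652+0.003478=0.5694

0 0 source 0.3333
1 3 load 0.4848
2 6 source 0.5354
3 9 load 0.5583
4 12 source 0.5660
5 15 load 0.5694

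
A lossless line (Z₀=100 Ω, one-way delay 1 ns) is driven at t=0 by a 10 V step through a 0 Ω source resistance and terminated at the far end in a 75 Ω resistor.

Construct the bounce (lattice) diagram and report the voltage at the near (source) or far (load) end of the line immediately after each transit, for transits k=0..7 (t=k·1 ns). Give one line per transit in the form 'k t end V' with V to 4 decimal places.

Γ_L=-0.142857, Γ_S=-1.000000; launch V₁=10·100/100=10.000000
k=0 src: V=10.0000
k=1 load: inc=10.000000, refl=10.000000·-0.142857=-1.4286; V=0.000000+10.000000+-1.428571=8.5714
k=2 src: inc=-1.428571, refl=-1.428571·-1.000000=1.4286; V=10.000000+-1.428571+1.428571=10.0000
k=3 load: inc=1.428571, refl=1.428571·-0.142857=-0.2041; V=8.571429+1.428571+-0.204082=9.7959
k=4 src: inc=-0.204082, refl=-0.204082·-1.000000=0.2041; V=10.000000+-0.204082+0.204082=10.0000
k=5 load: inc=0.204082, refl=0.204082·-0.142857=-0.0292; V=9.795918+0.204082+-0.029155=9.9708
k=6 src: inc=-0.029155, refl=-0.029155·-1.000000=0.0292; V=10.000000+-0.029155+0.029155=10.0000
k=7 load: inc=0.029155, refl=0.029155·-0.142857=-0.0042; V=9.970845+0.029155+-0.004165=9.9958

0 0 source 10.0000
1 1 load 8.5714
2 2 source 10.0000
3 3 load 9.7959
4 4 source 10.0000
5 5 load 9.9708
6 6 source 10.0000
7 7 load 9.9958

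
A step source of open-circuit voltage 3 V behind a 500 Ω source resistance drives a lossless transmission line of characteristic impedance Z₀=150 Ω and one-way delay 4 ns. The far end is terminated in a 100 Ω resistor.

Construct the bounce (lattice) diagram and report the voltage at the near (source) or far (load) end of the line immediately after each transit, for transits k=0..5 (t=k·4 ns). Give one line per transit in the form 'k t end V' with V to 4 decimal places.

0 0 source 0.6923
1 4 load 0.5538
2 8 source 0.4793
3 12 load 0.4942
4 16 source 0.5022
5 20 load 0.5006

Γ_L=-0.200000, Γ_S=0.538462; launch V₁=3·150/650=0.692308
k=0 src: V=0.6923
k=1 load: inc=0.692308, refl=0.692308·-0.200000=-0.1385; V=0.000000+0.692308+-0.138462=0.5538
k=2 src: inc=-0.138462, refl=-0.138462·0.538462=-0.0746; V=0.692308+-0.138462+-0.074556=0.4793
k=3 load: inc=-0.074556, refl=-0.074556·-0.200000=0.0149; V=0.553846+-0.074556+0.014911=0.4942
k=4 src: inc=0.014911, refl=0.014911·0.538462=0.0080; V=0.479290+0.014911+0.008029=0.5022
k=5 load: inc=0.008029, refl=0.008029·-0.200000=-0.0016; V=0.494201+0.008029+-0.001606=0.5006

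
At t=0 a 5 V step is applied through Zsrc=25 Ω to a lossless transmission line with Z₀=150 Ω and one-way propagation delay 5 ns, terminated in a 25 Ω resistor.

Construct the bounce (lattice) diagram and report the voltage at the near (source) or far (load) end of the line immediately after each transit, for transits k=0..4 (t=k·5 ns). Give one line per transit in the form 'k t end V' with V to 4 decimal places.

0 0 source 4.2857
1 5 load 1.2245
2 10 source 3.4111
3 15 load 1.8492
4 20 source 2.9648

Γ_L=-0.714286, Γ_S=-0.714286; launch V₁=5·150/175=4.285714
k=0 src: V=4.2857
k=1 load: inc=4.285714, refl=4.285714·-0.714286=-3.0612; V=0.000000+4.285714+-3.061224=1.2245
k=2 src: inc=-3.061224, refl=-3.061224·-0.714286=2.1866; V=4.285714+-3.061224+2.186589=3.4111
k=3 load: inc=2.186589, refl=2.186589·-0.714286=-1.5618; V=1.224490+2.186589+-1.561849=1.8492
k=4 src: inc=-1.561849, refl=-1.561849·-0.714286=1.1156; V=3.411079+-1.561849+1.115607=2.9648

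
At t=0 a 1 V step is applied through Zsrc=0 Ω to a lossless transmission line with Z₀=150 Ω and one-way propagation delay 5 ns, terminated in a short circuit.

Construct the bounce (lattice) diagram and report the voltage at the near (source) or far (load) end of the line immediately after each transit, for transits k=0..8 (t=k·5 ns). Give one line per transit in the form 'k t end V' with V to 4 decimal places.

0 0 source 1.0000
1 5 load 0.0000
2 10 source 1.0000
3 15 load 0.0000
4 20 source 1.0000
5 25 load 0.0000
6 30 source 1.0000
7 35 load 0.0000
8 40 source 1.0000

Γ_L=-1.000000, Γ_S=-1.000000; launch V₁=1·150/150=1.000000
k=0 src: V=1.0000
k=1 load: inc=1.000000, refl=1.000000·-1.000000=-1.0000; V=0.000000+1.000000+-1.000000=0.0000
k=2 src: inc=-1.000000, refl=-1.000000·-1.000000=1.0000; V=1.000000+-1.000000+1.000000=1.0000
k=3 load: inc=1.000000, refl=1.000000·-1.000000=-1.0000; V=0.000000+1.000000+-1.000000=0.0000
k=4 src: inc=-1.000000, refl=-1.000000·-1.000000=1.0000; V=1.000000+-1.000000+1.000000=1.0000
k=5 load: inc=1.000000, refl=1.000000·-1.000000=-1.0000; V=0.000000+1.000000+-1.000000=0.0000
k=6 src: inc=-1.000000, refl=-1.000000·-1.000000=1.0000; V=1.000000+-1.000000+1.000000=1.0000
k=7 load: inc=1.000000, refl=1.000000·-1.000000=-1.0000; V=0.000000+1.000000+-1.000000=0.0000
k=8 src: inc=-1.000000, refl=-1.000000·-1.000000=1.0000; V=1.000000+-1.000000+1.000000=1.0000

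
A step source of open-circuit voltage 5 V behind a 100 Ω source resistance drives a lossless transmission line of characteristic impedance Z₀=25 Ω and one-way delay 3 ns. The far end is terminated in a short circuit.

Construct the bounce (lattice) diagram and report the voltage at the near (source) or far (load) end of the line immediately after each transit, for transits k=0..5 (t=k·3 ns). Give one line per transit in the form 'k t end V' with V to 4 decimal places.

Γ_L=-1.000000, Γ_S=0.600000; launch V₁=5·25/125=1.000000
k=0 src: V=1.0000
k=1 load: inc=1.000000, refl=1.000000·-1.000000=-1.0000; V=0.000000+1.000000+-1.000000=0.0000
k=2 src: inc=-1.000000, refl=-1.000000·0.600000=-0.6000; V=1.000000+-1.000000+-0.600000=-0.6000
k=3 load: inc=-0.600000, refl=-0.600000·-1.000000=0.6000; V=0.000000+-0.600000+0.600000=0.0000
k=4 src: inc=0.600000, refl=0.600000·0.600000=0.3600; V=-0.600000+0.600000+0.360000=0.3600
k=5 load: inc=0.360000, refl=0.360000·-1.000000=-0.3600; V=0.000000+0.360000+-0.360000=0.0000

0 0 source 1.0000
1 3 load 0.0000
2 6 source -0.6000
3 9 load 0.0000
4 12 source 0.3600
5 15 load 0.0000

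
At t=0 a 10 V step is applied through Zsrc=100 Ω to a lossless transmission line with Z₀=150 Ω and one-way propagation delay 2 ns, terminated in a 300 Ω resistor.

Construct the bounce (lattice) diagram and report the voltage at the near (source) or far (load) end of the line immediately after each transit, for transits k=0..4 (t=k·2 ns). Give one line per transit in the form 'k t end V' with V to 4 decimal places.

0 0 source 6.0000
1 2 load 8.0000
2 4 source 7.6000
3 6 load 7.4667
4 8 source 7.4933

Γ_L=0.333333, Γ_S=-0.200000; launch V₁=10·150/250=6.000000
k=0 src: V=6.0000
k=1 load: inc=6.000000, refl=6.000000·0.333333=2.0000; V=0.000000+6.000000+2.000000=8.0000
k=2 src: inc=2.000000, refl=2.000000·-0.200000=-0.4000; V=6.000000+2.000000+-0.400000=7.6000
k=3 load: inc=-0.400000, refl=-0.400000·0.333333=-0.1333; V=8.000000+-0.400000+-0.133333=7.4667
k=4 src: inc=-0.133333, refl=-0.133333·-0.200000=0.0267; V=7.600000+-0.133333+0.026667=7.4933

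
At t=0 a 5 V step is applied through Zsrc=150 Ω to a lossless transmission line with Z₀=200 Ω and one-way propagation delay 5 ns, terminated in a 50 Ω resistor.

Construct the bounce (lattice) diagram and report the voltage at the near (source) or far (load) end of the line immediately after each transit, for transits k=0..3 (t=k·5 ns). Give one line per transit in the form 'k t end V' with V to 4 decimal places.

Γ_L=-0.600000, Γ_S=-0.142857; launch V₁=5·200/350=2.857143
k=0 src: V=2.8571
k=1 load: inc=2.857143, refl=2.857143·-0.600000=-1.7143; V=0.000000+2.857143+-1.714286=1.1429
k=2 src: inc=-1.714286, refl=-1.714286·-0.142857=0.2449; V=2.857143+-1.714286+0.244898=1.3878
k=3 load: inc=0.244898, refl=0.244898·-0.600000=-0.1469; V=1.142857+0.244898+-0.146939=1.2408

0 0 source 2.8571
1 5 load 1.1429
2 10 source 1.3878
3 15 load 1.2408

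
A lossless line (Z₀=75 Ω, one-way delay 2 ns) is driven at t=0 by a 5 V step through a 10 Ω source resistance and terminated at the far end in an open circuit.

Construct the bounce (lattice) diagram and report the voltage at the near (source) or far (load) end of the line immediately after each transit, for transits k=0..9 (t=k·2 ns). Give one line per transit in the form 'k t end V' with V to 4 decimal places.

0 0 source 4.4118
1 2 load 8.8235
2 4 source 5.4498
3 6 load 2.0761
4 8 source 4.6560
5 10 load 7.2359
6 12 source 5.2630
7 14 load 3.2902
8 16 source 4.7988
9 18 load 6.3075

Γ_L=1.000000, Γ_S=-0.764706; launch V₁=5·75/85=4.411765
k=0 src: V=4.4118
k=1 load: inc=4.411765, refl=4.411765·1.000000=4.4118; V=0.000000+4.411765+4.411765=8.8235
k=2 src: inc=4.411765, refl=4.411765·-0.764706=-3.3737; V=4.411765+4.411765+-3.373702=5.4498
k=3 load: inc=-3.373702, refl=-3.373702·1.000000=-3.3737; V=8.823529+-3.373702+-3.373702=2.0761
k=4 src: inc=-3.373702, refl=-3.373702·-0.764706=2.5799; V=5.449827+-3.373702+2.579890=4.6560
k=5 load: inc=2.579890, refl=2.579890·1.000000=2.5799; V=2.076125+2.579890+2.579890=7.2359
k=6 src: inc=2.579890, refl=2.579890·-0.764706=-1.9729; V=4.656015+2.579890+-1.972857=5.2630
k=7 load: inc=-1.972857, refl=-1.972857·1.000000=-1.9729; V=7.235905+-1.972857+-1.972857=3.2902
k=8 src: inc=-1.972857, refl=-1.972857·-0.764706=1.5087; V=5.263048+-1.972857+1.508655=4.7988
k=9 load: inc=1.508655, refl=1.508655·1.000000=1.5087; V=3.290190+1.508655+1.508655=6.3075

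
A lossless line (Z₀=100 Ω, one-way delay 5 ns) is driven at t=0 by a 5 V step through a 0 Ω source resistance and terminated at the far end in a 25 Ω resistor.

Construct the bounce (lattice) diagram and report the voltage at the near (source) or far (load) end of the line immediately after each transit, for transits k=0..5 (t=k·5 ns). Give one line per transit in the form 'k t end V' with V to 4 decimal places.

Γ_L=-0.600000, Γ_S=-1.000000; launch V₁=5·100/100=5.000000
k=0 src: V=5.0000
k=1 load: inc=5.000000, refl=5.000000·-0.600000=-3.0000; V=0.000000+5.000000+-3.000000=2.0000
k=2 src: inc=-3.000000, refl=-3.000000·-1.000000=3.0000; V=5.000000+-3.000000+3.000000=5.0000
k=3 load: inc=3.000000, refl=3.000000·-0.600000=-1.8000; V=2.000000+3.000000+-1.800000=3.2000
k=4 src: inc=-1.800000, refl=-1.800000·-1.000000=1.8000; V=5.000000+-1.800000+1.800000=5.0000
k=5 load: inc=1.800000, refl=1.800000·-0.600000=-1.0800; V=3.200000+1.800000+-1.080000=3.9200

0 0 source 5.0000
1 5 load 2.0000
2 10 source 5.0000
3 15 load 3.2000
4 20 source 5.0000
5 25 load 3.9200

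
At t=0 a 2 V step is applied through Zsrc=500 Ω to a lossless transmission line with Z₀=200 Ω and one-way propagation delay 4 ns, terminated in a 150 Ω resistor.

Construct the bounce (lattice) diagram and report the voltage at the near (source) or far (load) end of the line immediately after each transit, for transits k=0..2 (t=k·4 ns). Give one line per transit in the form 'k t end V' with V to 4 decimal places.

0 0 source 0.5714
1 4 load 0.4898
2 8 source 0.4548

Γ_L=-0.142857, Γ_S=0.428571; launch V₁=2·200/700=0.571429
k=0 src: V=0.5714
k=1 load: inc=0.571429, refl=0.571429·-0.142857=-0.0816; V=0.000000+0.571429+-0.081633=0.4898
k=2 src: inc=-0.081633, refl=-0.081633·0.428571=-0.0350; V=0.571429+-0.081633+-0.034985=0.4548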